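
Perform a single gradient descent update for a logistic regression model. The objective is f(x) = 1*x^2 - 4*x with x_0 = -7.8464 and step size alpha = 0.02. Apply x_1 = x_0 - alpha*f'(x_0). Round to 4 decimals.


We compute the gradient at x_0 and apply the update.
f'(x) = 2*x - 4
f'(-7.8464) = 2*-7.8464 - 4 = -19.6928
x_1 = -7.8464 - 0.02*-19.6928 = -7.4525


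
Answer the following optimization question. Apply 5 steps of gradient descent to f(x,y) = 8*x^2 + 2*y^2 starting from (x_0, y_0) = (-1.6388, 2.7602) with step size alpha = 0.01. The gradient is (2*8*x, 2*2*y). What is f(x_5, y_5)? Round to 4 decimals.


Gradient descent on f(x,y) = 8*x^2 + 2*y^2.
Starting point: (-1.6388, 2.7602), alpha = 0.01
Step 1: grad_x = 2*8*-1.6388 = -26.2208, grad_y = 2*2*2.7602 = 11.0408
  x_1 = -1.6388 - 0.01*-26.2208 = -1.3766
  y_1 = 2.7602 - 0.01*11.0408 = 2.6498
Step 2: grad_x = 2*8*-1.3766 = -22.0255, grad_y = 2*2*2.6498 = 10.5992
  x_2 = -1.3766 - 0.01*-22.0255 = -1.1563
  y_2 = 2.6498 - 0.01*10.5992 = 2.5438
Step 3: grad_x = 2*8*-1.1563 = -18.5014, grad_y = 2*2*2.5438 = 10.1752
  x_3 = -1.1563 - 0.01*-18.5014 = -0.9713
  y_3 = 2.5438 - 0.01*10.1752 = 2.442
Step 4: grad_x = 2*8*-0.9713 = -15.5412, grad_y = 2*2*2.442 = 9.7682
  x_4 = -0.9713 - 0.01*-15.5412 = -0.8159
  y_4 = 2.442 - 0.01*9.7682 = 2.3444
Step 5: grad_x = 2*8*-0.8159 = -13.0546, grad_y = 2*2*2.3444 = 9.3775
  x_5 = -0.8159 - 0.01*-13.0546 = -0.6854
  y_5 = 2.3444 - 0.01*9.3775 = 2.2506
f(-0.6854, 2.2506) = 8*(-0.6854)^2 + 2*2.2506^2 = 13.8881


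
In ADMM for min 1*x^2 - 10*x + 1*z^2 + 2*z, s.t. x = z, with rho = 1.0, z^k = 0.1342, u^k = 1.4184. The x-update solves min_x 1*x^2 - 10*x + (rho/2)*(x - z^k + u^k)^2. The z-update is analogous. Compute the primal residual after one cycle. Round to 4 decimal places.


ADMM iteration with rho = 1.0, z^k = 0.1342, u^k = 1.4184
Step 1: x-update.
Minimize 1*x^2 - 10*x + (1.0/2)*(x - 0.1342 + 1.4184)^2
FOC: (2*1 + 1.0)*x = 10 + 1.0*(0.1342 - 1.4184)
x^{k+1} = 2.9053
Step 2: z-update.
Minimize 1*z^2 + 2*z + (1.0/2)*(2.9053 - z + 1.4184)^2
FOC: (2*1 + 1.0)*z = -2 + 1.0*(2.9053 + 1.4184)
z^{k+1} = 0.7746
Step 3: u-update.
u^{k+1} = 1.4184 + 2.9053 - 0.7746 = 3.5491
Step 4: Primal residual = |2.9053 - 0.7746| = 2.1307


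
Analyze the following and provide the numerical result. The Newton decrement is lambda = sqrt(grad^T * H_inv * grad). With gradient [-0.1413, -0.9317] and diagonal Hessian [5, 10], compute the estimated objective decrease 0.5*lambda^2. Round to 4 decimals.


Step 1: H is diagonal, so H^(-1) * g = [-0.0283, -0.0932].
Step 2: g^T H^(-1) g = sum_i g_i^2 / H_ii
  = (-0.1413)^2/5 + (-0.9317)^2/10
  = 0.004 + 0.0868 = 0.0908
Step 3: Objective decrease = 0.5 * g^T H^(-1) g = 0.0454


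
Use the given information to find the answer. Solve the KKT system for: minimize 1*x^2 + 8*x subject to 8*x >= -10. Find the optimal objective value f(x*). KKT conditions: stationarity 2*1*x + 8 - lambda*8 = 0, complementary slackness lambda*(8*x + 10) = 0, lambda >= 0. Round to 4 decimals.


Step 1: Try lambda = 0 (constraint inactive).
x_unc = -8/(2*1) = -4.0
Check: 8*-4.0 = -32.0 < -10 -- violated!
Step 2: Constraint must be active: 8*x = -10
x* = -10/8 = -1.25
lambda = (2*1*(-1.25) + 8)/8 = 0.6875
Step 3: Compute optimal value.
f(x*) = 1*(-1.25)^2 + 8*(-1.25) = -8.4375


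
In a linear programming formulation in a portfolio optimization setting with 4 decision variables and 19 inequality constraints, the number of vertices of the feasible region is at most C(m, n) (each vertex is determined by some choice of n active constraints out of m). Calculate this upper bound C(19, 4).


Each vertex corresponds to some choice of n active constraints out of m, so the number of vertices is at most C(m, n) = m! / (n!(m-n)!).
m = 19, n = 4
Numerator: 19 * 18 * 17 * 16
Denominator: 4! = 24
C(19, 4) = 3876


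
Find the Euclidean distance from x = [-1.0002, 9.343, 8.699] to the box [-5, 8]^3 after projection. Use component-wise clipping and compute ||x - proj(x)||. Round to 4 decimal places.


Project each component onto [-5, 8].
clip(-1.0002) = -1.0002, clip(9.343) = 8.0, clip(8.699) = 8.0
Projection = [-1.0002, 8.0, 8.0]
Squared diffs: [0.0, 1.8036, 0.4886]
Distance = sqrt(2.2922) = 1.514


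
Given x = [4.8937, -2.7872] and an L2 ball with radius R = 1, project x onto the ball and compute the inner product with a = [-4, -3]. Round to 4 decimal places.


Step 1: Compute ||x|| (intermediates to 6 decimals).
||x|| = sqrt(4.8937^2 + (-2.7872)^2) = 5.631766
Step 2: Project.
Since ||x|| > R, scale = R/||x|| = 1/5.631766 = 0.177564, proj(x) = scale * x
proj(x) = [0.868945, -0.494906]
Step 3: Dot product.
a^T * proj(x) = -4*0.868945 - 3*(-0.494906) = -1.9911


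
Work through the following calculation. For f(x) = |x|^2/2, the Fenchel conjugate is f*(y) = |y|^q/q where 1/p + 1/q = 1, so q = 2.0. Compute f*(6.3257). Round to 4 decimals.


The conjugate exponent q satisfies 1/p + 1/q = 1.
p = 2, so q = 2/(2 - 1) = 2.0
|y|^q = 6.3257^2.0 = 40.0145
f*(6.3257) = 40.0145 / 2.0 = 20.0072


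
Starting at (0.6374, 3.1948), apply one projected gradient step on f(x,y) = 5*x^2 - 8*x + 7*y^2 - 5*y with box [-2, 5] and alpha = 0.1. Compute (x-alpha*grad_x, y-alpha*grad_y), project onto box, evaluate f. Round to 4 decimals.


Step 1: Compute gradient at (0.6374, 3.1948).
grad_x = 2*5*0.6374 - 8 = -1.626
grad_y = 2*7*3.1948 - 5 = 39.7272
Step 2: Gradient step.
x_raw = 0.6374 - 0.1*-1.626 = 0.8
y_raw = 3.1948 - 0.1*39.7272 = -0.7779
Step 3: Project onto [-2, 5].
x_proj = clip(0.8) = 0.8
y_proj = clip(-0.7779) = -0.7779
Step 4: Evaluate f.
f(0.8, -0.7779) = 4.9257


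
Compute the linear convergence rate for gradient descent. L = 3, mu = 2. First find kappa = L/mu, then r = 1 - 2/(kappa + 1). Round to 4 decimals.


Step 1: Compute the condition number.
kappa = L/mu = 3/2 = 1.5
Step 2: Compute the convergence rate.
r = 1 - 2/(kappa + 1) = 1 - 2*mu/(L + mu) = (L - mu)/(L + mu) = 1/5 = 0.2


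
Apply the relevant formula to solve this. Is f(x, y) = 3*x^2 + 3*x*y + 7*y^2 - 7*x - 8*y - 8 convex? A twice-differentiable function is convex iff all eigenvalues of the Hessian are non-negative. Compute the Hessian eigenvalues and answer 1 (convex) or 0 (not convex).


The Hessian of f(x,y) = 3*x^2 + 3*x*y + 7*y^2 - 7*x - 8*y - 8 is:
H = [[6, 3], [3, 14]]
Trace = 6 + 14 = 20
Determinant = 6*14 - (3)^2 = 75
Discriminant = (20)^2 - 4*75 = 100.0
Eigenvalues: lambda_1 = 5.0, lambda_2 = 15.0
The function is convex.

1


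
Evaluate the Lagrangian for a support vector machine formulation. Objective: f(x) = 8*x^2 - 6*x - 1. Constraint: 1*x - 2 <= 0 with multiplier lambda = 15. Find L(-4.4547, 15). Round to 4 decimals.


Step 1: Evaluate f(x).
f(-4.4547) = 8*(-4.4547)^2 - 6*(-4.4547) - 1 = 184.483
Step 2: Evaluate g(x).
g(-4.4547) = 1*-4.4547 - 2 = -6.4547
Step 3: Compute Lagrangian.
L = 184.483 + 15*-6.4547 = 87.6625


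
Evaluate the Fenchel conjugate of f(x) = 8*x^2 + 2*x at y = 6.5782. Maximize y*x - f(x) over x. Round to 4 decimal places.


f*(y) = sup_x {y*x - a*x^2 - b*x} = sup_x {(y-b)*x - a*x^2}
FOC: (y - b) - 2a*x = 0 => x* = (y - b)/(2a)
x* = (6.5782 - 2)/(2*8) = 0.2861
f*(6.5782) = (y-b)^2/(4a) = (6.5782 - 2)^2/(4*8)
= 20.9599/32 = 0.655


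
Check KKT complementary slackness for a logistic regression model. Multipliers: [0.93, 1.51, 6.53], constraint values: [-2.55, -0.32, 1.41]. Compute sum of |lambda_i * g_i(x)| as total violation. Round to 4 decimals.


KKT complementary slackness check:
lambda_1 * g_1 = 0.93 * -2.55 = -2.3715
lambda_2 * g_2 = 1.51 * -0.32 = -0.4832
lambda_3 * g_3 = 6.53 * 1.41 = 9.2073
Total violation = 2.3715 + 0.4832 + 9.2073 = 12.062


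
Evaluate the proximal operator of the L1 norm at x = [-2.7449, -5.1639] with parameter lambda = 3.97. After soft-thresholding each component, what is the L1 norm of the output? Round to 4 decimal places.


Soft-thresholding with lambda = 3.97:
prox(-2.7449) = sign(-2.7449)*max(|-2.7449| - 3.97, 0) = 0.0
prox(-5.1639) = sign(-5.1639)*max(|-5.1639| - 3.97, 0) = -1.1939
prox(x) = [0.0, -1.1939]
||prox(x)||_1 = 0.0 + 1.1939 = 1.1939


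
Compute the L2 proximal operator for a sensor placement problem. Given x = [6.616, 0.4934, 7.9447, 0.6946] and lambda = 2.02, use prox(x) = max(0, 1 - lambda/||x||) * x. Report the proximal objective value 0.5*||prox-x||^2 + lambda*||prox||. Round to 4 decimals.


Step 1: Compute ||x||.
||x|| = 10.3738
Step 2: Compute scaling factor.
scale = max(0, 1 - 2.02/10.3738) = 0.8053
Step 3: prox(x) = [5.3277, 0.3973, 6.3977, 0.5593]
||prox(x)|| = 8.3538
Step 4: Proximal objective.
0.5*||prox-x||^2 = 2.0402
lambda*||prox|| = 16.8747
Total = 18.9149


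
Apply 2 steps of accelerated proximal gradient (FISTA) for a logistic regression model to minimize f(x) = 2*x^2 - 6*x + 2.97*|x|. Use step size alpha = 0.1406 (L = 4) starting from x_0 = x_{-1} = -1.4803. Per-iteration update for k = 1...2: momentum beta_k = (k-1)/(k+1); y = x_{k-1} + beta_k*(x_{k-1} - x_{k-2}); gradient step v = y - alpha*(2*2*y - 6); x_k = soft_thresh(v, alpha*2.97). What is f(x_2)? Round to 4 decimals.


FISTA on f(x) = 2*x^2 - 6*x + 2.97*|x|
L = 4, alpha = 0.1406
Iteration 1: beta = 0.0, y = -1.4803 + 0.0*(-1.4803 + 1.4803) = -1.4803
  grad(y) = -11.9212, v = y - alpha*grad = 0.1958
  prox(v) = soft_thresh(0.1958, 0.4176) = 0.0
Iteration 2: beta = 0.3333, y = 0.0 + 0.3333*(0.0 + 1.4803) = 0.4934
  grad(y) = -4.0263, v = y - alpha*grad = 1.0595
  prox(v) = soft_thresh(1.0595, 0.4176) = 0.6419
f(x_2) = 2*0.6419^2 - 6*0.6419 + 2.97*|0.6419| = -1.1209


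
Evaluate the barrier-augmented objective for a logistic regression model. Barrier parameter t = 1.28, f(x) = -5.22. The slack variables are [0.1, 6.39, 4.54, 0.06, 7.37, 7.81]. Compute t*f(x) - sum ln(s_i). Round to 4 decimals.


Step 1: Compute log-barrier.
ln values: [-2.3026, 1.8547, 1.5129, -2.8134, 1.9974, 2.0554]
phi = -(-2.3026 + 1.8547 + 1.5129 - 2.8134 + 1.9974 + 2.0554) = -2.3045
Step 2: Compute augmented objective.
t*f(x) = 1.28*-5.22 = -6.6816
Total = -6.6816 - 2.3045 = -8.9861


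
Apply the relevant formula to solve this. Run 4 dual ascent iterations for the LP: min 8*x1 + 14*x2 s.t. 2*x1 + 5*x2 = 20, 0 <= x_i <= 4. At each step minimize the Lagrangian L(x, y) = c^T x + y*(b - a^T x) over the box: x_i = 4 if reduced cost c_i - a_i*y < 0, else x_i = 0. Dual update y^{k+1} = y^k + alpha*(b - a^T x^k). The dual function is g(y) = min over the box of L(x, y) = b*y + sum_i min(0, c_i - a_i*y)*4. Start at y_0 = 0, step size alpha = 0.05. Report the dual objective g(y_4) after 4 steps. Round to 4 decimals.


Dual ascent for LP: min 8*x1 + 14*x2, 2*x1 + 5*x2 = 20, 0 <= x_i <= 4
Step 1: y^k = 0.0, reduced costs: (8.0, 14.0)
  x^k = (0.0, 0.0), subgradient = b - a^T x = 20.0
  y^{k+1} = 0.0 + 0.05*20.0 = 1.0
Step 2: y^k = 1.0, reduced costs: (6.0, 9.0)
  x^k = (0.0, 0.0), subgradient = b - a^T x = 20.0
  y^{k+1} = 1.0 + 0.05*20.0 = 2.0
Step 3: y^k = 2.0, reduced costs: (4.0, 4.0)
  x^k = (0.0, 0.0), subgradient = b - a^T x = 20.0
  y^{k+1} = 2.0 + 0.05*20.0 = 3.0
Step 4: y^k = 3.0, reduced costs: (2.0, -1.0)
  x^k = (0.0, 4.0), subgradient = b - a^T x = 0.0
  y^{k+1} = 3.0 + 0.05*0.0 = 3.0
Dual objective at y_4 = 3.0: reduced costs (2.0, -1.0), box minimizer x = (0.0, 4.0)
g(y_4) = b*y + (c1 - a1*y)*x1 + (c2 - a2*y)*x2 = 20*3.0 + 2.0*0.0 + (-1.0)*4.0 = 60.0 + 0.0 - 4.0 = 56.0


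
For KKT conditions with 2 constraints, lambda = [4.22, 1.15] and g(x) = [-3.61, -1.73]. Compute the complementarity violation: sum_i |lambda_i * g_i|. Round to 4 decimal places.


KKT complementary slackness check:
lambda_1 * g_1 = 4.22 * -3.61 = -15.2342
lambda_2 * g_2 = 1.15 * -1.73 = -1.9895
Total violation = 15.2342 + 1.9895 = 17.2237


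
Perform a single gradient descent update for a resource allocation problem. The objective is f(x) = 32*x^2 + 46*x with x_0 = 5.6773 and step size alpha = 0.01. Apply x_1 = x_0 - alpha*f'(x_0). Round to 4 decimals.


We compute the gradient at x_0 and apply the update.
f'(x) = 64*x + 46
f'(5.6773) = 64*5.6773 + 46 = 409.3472
x_1 = 5.6773 - 0.01*409.3472 = 1.5838


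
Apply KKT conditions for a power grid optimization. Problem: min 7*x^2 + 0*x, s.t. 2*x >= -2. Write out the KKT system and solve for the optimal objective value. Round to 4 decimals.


Step 1: Try lambda = 0 (constraint inactive).
Stationarity: 2*7*x + 0 = 0
x* = 0/(2*7) = 0.0
Check constraint: 2*0.0 = 0.0 >= -2 -- satisfied.
Step 2: Compute optimal value.
f(x*) = 7*0.0^2 + 0*0.0 = 0.0


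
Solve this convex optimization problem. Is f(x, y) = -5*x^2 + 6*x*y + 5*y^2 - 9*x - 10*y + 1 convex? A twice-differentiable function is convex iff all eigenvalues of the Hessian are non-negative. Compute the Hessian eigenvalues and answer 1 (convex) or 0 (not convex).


The Hessian of f(x,y) = -5*x^2 + 6*x*y + 5*y^2 - 9*x - 10*y + 1 is:
H = [[-10, 6], [6, 10]]
Trace = -10 + 10 = 0
Determinant = -10*10 - (6)^2 = -136
Discriminant = (0)^2 - 4*-136 = 544.0
Eigenvalues: lambda_1 = -11.6619, lambda_2 = 11.6619
The function is not convex.

0


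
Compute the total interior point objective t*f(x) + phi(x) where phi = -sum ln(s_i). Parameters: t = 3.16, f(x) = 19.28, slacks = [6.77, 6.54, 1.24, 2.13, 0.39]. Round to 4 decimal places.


Step 1: Compute log-barrier.
ln values: [1.9125, 1.8779, 0.2151, 0.7561, -0.9416]
phi = -(1.9125 + 1.8779 + 0.2151 + 0.7561 - 0.9416) = -3.8201
Step 2: Compute augmented objective.
t*f(x) = 3.16*19.28 = 60.9248
Total = 60.9248 - 3.8201 = 57.1047


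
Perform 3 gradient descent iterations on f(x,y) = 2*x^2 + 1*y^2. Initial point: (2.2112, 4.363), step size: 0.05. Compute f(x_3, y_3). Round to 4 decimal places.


Gradient descent on f(x,y) = 2*x^2 + 1*y^2.
Starting point: (2.2112, 4.363), alpha = 0.05
Step 1: grad_x = 2*2*2.2112 = 8.8448, grad_y = 2*1*4.363 = 8.726
  x_1 = 2.2112 - 0.05*8.8448 = 1.769
  y_1 = 4.363 - 0.05*8.726 = 3.9267
Step 2: grad_x = 2*2*1.769 = 7.0758, grad_y = 2*1*3.9267 = 7.8534
  x_2 = 1.769 - 0.05*7.0758 = 1.4152
  y_2 = 3.9267 - 0.05*7.8534 = 3.534
Step 3: grad_x = 2*2*1.4152 = 5.6607, grad_y = 2*1*3.534 = 7.0681
  x_3 = 1.4152 - 0.05*5.6607 = 1.1321
  y_3 = 3.534 - 0.05*7.0681 = 3.1806
f(1.1321, 3.1806) = 2*1.1321^2 + 1*3.1806^2 = 12.6798


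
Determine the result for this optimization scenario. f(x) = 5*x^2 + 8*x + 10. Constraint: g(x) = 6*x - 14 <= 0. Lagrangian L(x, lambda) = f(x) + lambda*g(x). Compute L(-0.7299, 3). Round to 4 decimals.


Step 1: Evaluate f(x).
f(-0.7299) = 5*(-0.7299)^2 + 8*(-0.7299) + 10 = 6.8246
Step 2: Evaluate g(x).
g(-0.7299) = 6*-0.7299 - 14 = -18.3794
Step 3: Compute Lagrangian.
L = 6.8246 + 3*-18.3794 = -48.3136


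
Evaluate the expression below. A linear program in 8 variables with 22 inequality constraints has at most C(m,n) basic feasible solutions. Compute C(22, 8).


Each vertex corresponds to some choice of n active constraints out of m, so the number of vertices is at most C(m, n) = m! / (n!(m-n)!).
m = 22, n = 8
Numerator: 22 * 21 * 20 * 19 * 18 * 17 * 16 * 15
Denominator: 8! = 40320
C(22, 8) = 319770


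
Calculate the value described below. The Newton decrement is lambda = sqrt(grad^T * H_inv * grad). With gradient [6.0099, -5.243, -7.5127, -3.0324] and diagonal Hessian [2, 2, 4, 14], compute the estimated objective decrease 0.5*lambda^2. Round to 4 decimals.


Step 1: H is diagonal, so H^(-1) * g = [3.005, -2.6215, -1.8782, -0.2166].
Step 2: g^T H^(-1) g = sum_i g_i^2 / H_ii
  = (6.0099)^2/2 + (-5.243)^2/2 + (-7.5127)^2/4 + (-3.0324)^2/14
  = 18.0594 + 13.7445 + 14.1102 + 0.6568 = 46.571
Step 3: Objective decrease = 0.5 * g^T H^(-1) g = 23.2855


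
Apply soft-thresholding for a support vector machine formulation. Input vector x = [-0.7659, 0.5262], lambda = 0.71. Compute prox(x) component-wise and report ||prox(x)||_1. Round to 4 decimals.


Soft-thresholding with lambda = 0.71:
prox(-0.7659) = sign(-0.7659)*max(|-0.7659| - 0.71, 0) = -0.0559
prox(0.5262) = sign(0.5262)*max(|0.5262| - 0.71, 0) = 0.0
prox(x) = [-0.0559, 0.0]
||prox(x)||_1 = 0.0559 + 0.0 = 0.0559


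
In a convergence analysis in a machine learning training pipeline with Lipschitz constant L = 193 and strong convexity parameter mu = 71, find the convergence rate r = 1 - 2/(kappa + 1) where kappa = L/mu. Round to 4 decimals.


Step 1: Compute the condition number.
kappa = L/mu = 193/71 = 2.7183
Step 2: Compute the convergence rate.
r = 1 - 2/(kappa + 1) = 1 - 2*mu/(L + mu) = (L - mu)/(L + mu) = 122/264 = 0.4621


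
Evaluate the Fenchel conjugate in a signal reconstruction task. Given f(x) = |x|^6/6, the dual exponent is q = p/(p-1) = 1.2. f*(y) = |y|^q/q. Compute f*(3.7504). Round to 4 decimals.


The conjugate exponent q satisfies 1/p + 1/q = 1.
p = 6, so q = 6/(6 - 1) = 1.2
|y|^q = 3.7504^1.2 = 4.8853
f*(3.7504) = 4.8853 / 1.2 = 4.0711


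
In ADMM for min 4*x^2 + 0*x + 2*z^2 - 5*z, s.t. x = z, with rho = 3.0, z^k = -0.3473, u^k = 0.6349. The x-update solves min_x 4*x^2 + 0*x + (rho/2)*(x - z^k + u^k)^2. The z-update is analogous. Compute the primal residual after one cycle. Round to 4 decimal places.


ADMM iteration with rho = 3.0, z^k = -0.3473, u^k = 0.6349
Step 1: x-update.
Minimize 4*x^2 + 0*x + (3.0/2)*(x + 0.3473 + 0.6349)^2
FOC: (2*4 + 3.0)*x = 0 + 3.0*(-0.3473 - 0.6349)
x^{k+1} = -0.2679
Step 2: z-update.
Minimize 2*z^2 - 5*z + (3.0/2)*(-0.2679 - z + 0.6349)^2
FOC: (2*2 + 3.0)*z = 5 + 3.0*(-0.2679 + 0.6349)
z^{k+1} = 0.8716
Step 3: u-update.
u^{k+1} = 0.6349 - 0.2679 - 0.8716 = -0.5046
Step 4: Primal residual = |-0.2679 - 0.8716| = 1.1395


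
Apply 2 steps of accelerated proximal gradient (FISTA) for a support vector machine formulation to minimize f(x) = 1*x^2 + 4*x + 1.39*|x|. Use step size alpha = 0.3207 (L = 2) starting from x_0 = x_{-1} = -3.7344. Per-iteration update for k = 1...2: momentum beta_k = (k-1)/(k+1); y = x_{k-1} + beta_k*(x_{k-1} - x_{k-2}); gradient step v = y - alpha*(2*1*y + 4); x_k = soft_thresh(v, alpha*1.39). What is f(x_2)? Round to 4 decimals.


FISTA on f(x) = 1*x^2 + 4*x + 1.39*|x|
L = 2, alpha = 0.3207
Iteration 1: beta = 0.0, y = -3.7344 + 0.0*(-3.7344 + 3.7344) = -3.7344
  grad(y) = -3.4688, v = y - alpha*grad = -2.622
  prox(v) = soft_thresh(-2.622, 0.4458) = -2.1762
Iteration 2: beta = 0.3333, y = -2.1762 + 0.3333*(-2.1762 + 3.7344) = -1.6568
  grad(y) = 0.6864, v = y - alpha*grad = -1.8769
  prox(v) = soft_thresh(-1.8769, 0.4458) = -1.4311
f(x_2) = 1*(-1.4311)^2 + 4*(-1.4311) + 1.39*|-1.4311| = -1.6871


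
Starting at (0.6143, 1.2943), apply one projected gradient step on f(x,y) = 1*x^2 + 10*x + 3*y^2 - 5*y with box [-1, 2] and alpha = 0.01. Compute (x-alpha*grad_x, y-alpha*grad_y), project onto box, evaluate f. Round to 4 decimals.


Step 1: Compute gradient at (0.6143, 1.2943).
grad_x = 2*1*0.6143 + 10 = 11.2286
grad_y = 2*3*1.2943 - 5 = 2.7658
Step 2: Gradient step.
x_raw = 0.6143 - 0.01*11.2286 = 0.502
y_raw = 1.2943 - 0.01*2.7658 = 1.2666
Step 3: Project onto [-1, 2].
x_proj = clip(0.502) = 0.502
y_proj = clip(1.2666) = 1.2666
Step 4: Evaluate f.
f(0.502, 1.2666) = 3.7521


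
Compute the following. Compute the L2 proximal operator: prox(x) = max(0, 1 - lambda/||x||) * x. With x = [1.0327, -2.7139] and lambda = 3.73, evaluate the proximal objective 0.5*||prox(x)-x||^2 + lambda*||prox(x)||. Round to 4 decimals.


Step 1: Compute ||x||.
||x|| = 2.9037
Step 2: Compute scaling factor.
scale = max(0, 1 - 3.73/2.9037) = 0.0
Step 3: prox(x) = [0.0, -0.0]
||prox(x)|| = 0.0
Step 4: Proximal objective.
0.5*||prox-x||^2 = 4.2159
lambda*||prox|| = 0.0
Total = 4.2159


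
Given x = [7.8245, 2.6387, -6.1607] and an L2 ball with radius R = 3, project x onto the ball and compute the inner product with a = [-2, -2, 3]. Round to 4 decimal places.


Step 1: Compute ||x|| (intermediates to 6 decimals).
||x|| = sqrt(7.8245^2 + 2.6387^2 + (-6.1607)^2) = 10.302415
Step 2: Project.
Since ||x|| > R, scale = R/||x|| = 3/10.302415 = 0.291194, proj(x) = scale * x
proj(x) = [2.278447, 0.768374, -1.793959]
Step 3: Dot product.
a^T * proj(x) = -2*2.278447 - 2*0.768374 + 3*(-1.793959) = -11.4755


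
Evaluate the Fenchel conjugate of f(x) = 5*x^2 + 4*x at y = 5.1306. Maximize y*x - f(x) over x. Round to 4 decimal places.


f*(y) = sup_x {y*x - a*x^2 - b*x} = sup_x {(y-b)*x - a*x^2}
FOC: (y - b) - 2a*x = 0 => x* = (y - b)/(2a)
x* = (5.1306 - 4)/(2*5) = 0.1131
f*(5.1306) = (y-b)^2/(4a) = (5.1306 - 4)^2/(4*5)
= 1.2783/20 = 0.0639


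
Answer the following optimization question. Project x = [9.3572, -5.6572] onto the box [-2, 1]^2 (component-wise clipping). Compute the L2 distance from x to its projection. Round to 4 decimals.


Project each component onto [-2, 1].
clip(9.3572) = 1.0, clip(-5.6572) = -2.0
Projection = [1.0, -2.0]
Squared diffs: [69.8428, 13.3751]
Distance = sqrt(83.2179) = 9.1224


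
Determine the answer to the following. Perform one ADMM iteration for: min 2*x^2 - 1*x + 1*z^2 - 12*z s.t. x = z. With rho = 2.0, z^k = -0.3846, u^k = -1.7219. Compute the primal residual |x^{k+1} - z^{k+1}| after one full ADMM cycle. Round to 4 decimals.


ADMM iteration with rho = 2.0, z^k = -0.3846, u^k = -1.7219
Step 1: x-update.
Minimize 2*x^2 - 1*x + (2.0/2)*(x + 0.3846 - 1.7219)^2
FOC: (2*2 + 2.0)*x = 1 + 2.0*(-0.3846 + 1.7219)
x^{k+1} = 0.6124
Step 2: z-update.
Minimize 1*z^2 - 12*z + (2.0/2)*(0.6124 - z - 1.7219)^2
FOC: (2*1 + 2.0)*z = 12 + 2.0*(0.6124 - 1.7219)
z^{k+1} = 2.4453
Step 3: u-update.
u^{k+1} = -1.7219 + 0.6124 - 2.4453 = -3.5547
Step 4: Primal residual = |0.6124 - 2.4453| = 1.8328


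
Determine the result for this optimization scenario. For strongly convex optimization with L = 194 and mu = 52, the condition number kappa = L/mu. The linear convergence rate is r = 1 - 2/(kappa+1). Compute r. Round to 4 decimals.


Step 1: Compute the condition number.
kappa = L/mu = 194/52 = 3.7308
Step 2: Compute the convergence rate.
r = 1 - 2/(kappa + 1) = 1 - 2*mu/(L + mu) = (L - mu)/(L + mu) = 142/246 = 0.5772


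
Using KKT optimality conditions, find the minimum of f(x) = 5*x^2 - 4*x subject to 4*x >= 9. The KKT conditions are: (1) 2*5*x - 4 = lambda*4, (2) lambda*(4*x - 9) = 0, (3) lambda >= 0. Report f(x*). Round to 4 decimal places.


Step 1: Try lambda = 0 (constraint inactive).
x_unc = 4/(2*5) = 0.4
Check: 4*0.4 = 1.6 < 9 -- violated!
Step 2: Constraint must be active: 4*x = 9
x* = 9/4 = 2.25
lambda = (2*5*2.25 - 4)/4 = 4.625
Step 3: Compute optimal value.
f(x*) = 5*2.25^2 - 4*2.25 = 16.3125


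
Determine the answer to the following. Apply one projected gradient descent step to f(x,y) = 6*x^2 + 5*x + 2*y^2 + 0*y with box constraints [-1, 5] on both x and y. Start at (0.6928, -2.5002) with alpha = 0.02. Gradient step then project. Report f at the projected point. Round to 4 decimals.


Step 1: Compute gradient at (0.6928, -2.5002).
grad_x = 2*6*0.6928 + 5 = 13.3136
grad_y = 2*2*-2.5002 + 0 = -10.0008
Step 2: Gradient step.
x_raw = 0.6928 - 0.02*13.3136 = 0.4265
y_raw = -2.5002 - 0.02*-10.0008 = -2.3002
Step 3: Project onto [-1, 5].
x_proj = clip(0.4265) = 0.4265
y_proj = clip(-2.3002) = -1.0
Step 4: Evaluate f.
f(0.4265, -1.0) = 5.2242


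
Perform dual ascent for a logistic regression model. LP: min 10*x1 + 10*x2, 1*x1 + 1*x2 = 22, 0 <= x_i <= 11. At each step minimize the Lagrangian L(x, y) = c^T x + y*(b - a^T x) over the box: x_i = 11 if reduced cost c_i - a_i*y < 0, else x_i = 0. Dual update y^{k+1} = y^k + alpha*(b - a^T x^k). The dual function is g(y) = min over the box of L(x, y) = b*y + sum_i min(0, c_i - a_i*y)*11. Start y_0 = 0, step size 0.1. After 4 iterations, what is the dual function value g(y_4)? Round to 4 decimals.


Dual ascent for LP: min 10*x1 + 10*x2, 1*x1 + 1*x2 = 22, 0 <= x_i <= 11
Step 1: y^k = 0.0, reduced costs: (10.0, 10.0)
  x^k = (0.0, 0.0), subgradient = b - a^T x = 22.0
  y^{k+1} = 0.0 + 0.1*22.0 = 2.2
Step 2: y^k = 2.2, reduced costs: (7.8, 7.8)
  x^k = (0.0, 0.0), subgradient = b - a^T x = 22.0
  y^{k+1} = 2.2 + 0.1*22.0 = 4.4
Step 3: y^k = 4.4, reduced costs: (5.6, 5.6)
  x^k = (0.0, 0.0), subgradient = b - a^T x = 22.0
  y^{k+1} = 4.4 + 0.1*22.0 = 6.6
Step 4: y^k = 6.6, reduced costs: (3.4, 3.4)
  x^k = (0.0, 0.0), subgradient = b - a^T x = 22.0
  y^{k+1} = 6.6 + 0.1*22.0 = 8.8
Dual objective at y_4 = 8.8: reduced costs (1.2, 1.2), box minimizer x = (0.0, 0.0)
g(y_4) = b*y + (c1 - a1*y)*x1 + (c2 - a2*y)*x2 = 22*8.8 + 1.2*0.0 + 1.2*0.0 = 193.6 + 0.0 + 0.0 = 193.6


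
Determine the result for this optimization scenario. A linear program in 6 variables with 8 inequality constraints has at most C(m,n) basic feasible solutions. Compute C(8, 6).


Each vertex corresponds to some choice of n active constraints out of m, so the number of vertices is at most C(m, n) = m! / (n!(m-n)!).
m = 8, n = 6
Numerator: 8 * 7 * 6 * 5 * 4 * 3
Denominator: 6! = 720
C(8, 6) = 28


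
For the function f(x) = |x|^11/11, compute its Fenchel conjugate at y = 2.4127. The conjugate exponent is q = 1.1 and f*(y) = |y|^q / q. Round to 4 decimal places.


The conjugate exponent q satisfies 1/p + 1/q = 1.
p = 11, so q = 11/(11 - 1) = 1.1
|y|^q = 2.4127^1.1 = 2.6348
f*(2.4127) = 2.6348 / 1.1 = 2.3953


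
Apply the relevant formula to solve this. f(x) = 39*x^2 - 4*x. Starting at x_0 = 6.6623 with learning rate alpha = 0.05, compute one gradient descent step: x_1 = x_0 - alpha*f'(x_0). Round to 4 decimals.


We compute the gradient at x_0 and apply the update.
f'(x) = 78*x - 4
f'(6.6623) = 78*6.6623 - 4 = 515.6594
x_1 = 6.6623 - 0.05*515.6594 = -19.1207


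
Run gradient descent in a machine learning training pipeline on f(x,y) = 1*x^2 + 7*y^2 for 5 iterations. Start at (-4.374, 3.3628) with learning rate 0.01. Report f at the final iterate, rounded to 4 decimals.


Gradient descent on f(x,y) = 1*x^2 + 7*y^2.
Starting point: (-4.374, 3.3628), alpha = 0.01
Step 1: grad_x = 2*1*-4.374 = -8.748, grad_y = 2*7*3.3628 = 47.0792
  x_1 = -4.374 - 0.01*-8.748 = -4.2865
  y_1 = 3.3628 - 0.01*47.0792 = 2.892
Step 2: grad_x = 2*1*-4.2865 = -8.573, grad_y = 2*7*2.892 = 40.4881
  x_2 = -4.2865 - 0.01*-8.573 = -4.2008
  y_2 = 2.892 - 0.01*40.4881 = 2.4871
Step 3: grad_x = 2*1*-4.2008 = -8.4016, grad_y = 2*7*2.4871 = 34.8198
  x_3 = -4.2008 - 0.01*-8.4016 = -4.1168
  y_3 = 2.4871 - 0.01*34.8198 = 2.1389
Step 4: grad_x = 2*1*-4.1168 = -8.2335, grad_y = 2*7*2.1389 = 29.945
  x_4 = -4.1168 - 0.01*-8.2335 = -4.0344
  y_4 = 2.1389 - 0.01*29.945 = 1.8395
Step 5: grad_x = 2*1*-4.0344 = -8.0689, grad_y = 2*7*1.8395 = 25.7527
  x_5 = -4.0344 - 0.01*-8.0689 = -3.9537
  y_5 = 1.8395 - 0.01*25.7527 = 1.582
f(-3.9537, 1.582) = 1*(-3.9537)^2 + 7*1.582^2 = 33.1501


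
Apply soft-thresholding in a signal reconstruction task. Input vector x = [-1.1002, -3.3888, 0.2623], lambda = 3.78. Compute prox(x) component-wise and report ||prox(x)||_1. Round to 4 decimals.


Soft-thresholding with lambda = 3.78:
prox(-1.1002) = sign(-1.1002)*max(|-1.1002| - 3.78, 0) = 0.0
prox(-3.3888) = sign(-3.3888)*max(|-3.3888| - 3.78, 0) = 0.0
prox(0.2623) = sign(0.2623)*max(|0.2623| - 3.78, 0) = 0.0
prox(x) = [0.0, 0.0, 0.0]
||prox(x)||_1 = 0.0 + 0.0 + 0.0 = 0.0


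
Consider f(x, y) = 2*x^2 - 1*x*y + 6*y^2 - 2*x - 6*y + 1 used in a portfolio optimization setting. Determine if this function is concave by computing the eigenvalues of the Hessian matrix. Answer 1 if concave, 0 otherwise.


The Hessian of f(x,y) = 2*x^2 - 1*x*y + 6*y^2 - 2*x - 6*y + 1 is:
H = [[4, -1], [-1, 12]]
Trace = 4 + 12 = 16
Determinant = 4*12 - (-1)^2 = 47
Discriminant = (16)^2 - 4*47 = 68.0
Eigenvalues: lambda_1 = 3.8769, lambda_2 = 12.1231
The function is not concave.

0


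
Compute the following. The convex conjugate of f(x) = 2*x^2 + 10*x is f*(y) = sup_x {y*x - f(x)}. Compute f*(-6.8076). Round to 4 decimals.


f*(y) = sup_x {y*x - a*x^2 - b*x} = sup_x {(y-b)*x - a*x^2}
FOC: (y - b) - 2a*x = 0 => x* = (y - b)/(2a)
x* = (-6.8076 - 10)/(2*2) = -4.2019
f*(-6.8076) = (y-b)^2/(4a) = (-6.8076 - 10)^2/(4*2)
= 282.4954/8 = 35.3119


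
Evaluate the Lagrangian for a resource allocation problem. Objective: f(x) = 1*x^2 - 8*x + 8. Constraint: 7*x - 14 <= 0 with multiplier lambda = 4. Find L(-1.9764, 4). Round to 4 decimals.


Step 1: Evaluate f(x).
f(-1.9764) = 1*(-1.9764)^2 - 8*(-1.9764) + 8 = 27.7174
Step 2: Evaluate g(x).
g(-1.9764) = 7*-1.9764 - 14 = -27.8348
Step 3: Compute Lagrangian.
L = 27.7174 + 4*-27.8348 = -83.6218


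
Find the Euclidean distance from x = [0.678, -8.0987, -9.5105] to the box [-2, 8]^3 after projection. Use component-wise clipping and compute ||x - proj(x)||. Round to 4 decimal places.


Project each component onto [-2, 8].
clip(0.678) = 0.678, clip(-8.0987) = -2.0, clip(-9.5105) = -2.0
Projection = [0.678, -2.0, -2.0]
Squared diffs: [0.0, 37.1941, 56.4076]
Distance = sqrt(93.6017) = 9.6748


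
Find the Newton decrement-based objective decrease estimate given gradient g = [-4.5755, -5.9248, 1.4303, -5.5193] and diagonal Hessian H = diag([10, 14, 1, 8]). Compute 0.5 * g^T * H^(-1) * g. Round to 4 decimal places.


Step 1: H is diagonal, so H^(-1) * g = [-0.4576, -0.4232, 1.4303, -0.6899].
Step 2: g^T H^(-1) g = sum_i g_i^2 / H_ii
  = (-4.5755)^2/10 + (-5.9248)^2/14 + (1.4303)^2/1 + (-5.5193)^2/8
  = 2.0935 + 2.5074 + 2.0458 + 3.8078 = 10.4545
Step 3: Objective decrease = 0.5 * g^T H^(-1) g = 5.2272


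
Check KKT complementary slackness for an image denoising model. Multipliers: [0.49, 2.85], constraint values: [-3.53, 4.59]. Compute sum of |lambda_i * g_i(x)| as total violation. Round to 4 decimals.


KKT complementary slackness check:
lambda_1 * g_1 = 0.49 * -3.53 = -1.7297
lambda_2 * g_2 = 2.85 * 4.59 = 13.0815
Total violation = 1.7297 + 13.0815 = 14.8112


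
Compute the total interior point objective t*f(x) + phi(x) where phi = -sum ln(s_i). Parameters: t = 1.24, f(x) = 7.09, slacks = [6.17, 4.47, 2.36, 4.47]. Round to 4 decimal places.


Step 1: Compute log-barrier.
ln values: [1.8197, 1.4974, 0.8587, 1.4974]
phi = -(1.8197 + 1.4974 + 0.8587 + 1.4974) = -5.6731
Step 2: Compute augmented objective.
t*f(x) = 1.24*7.09 = 8.7916
Total = 8.7916 - 5.6731 = 3.1185


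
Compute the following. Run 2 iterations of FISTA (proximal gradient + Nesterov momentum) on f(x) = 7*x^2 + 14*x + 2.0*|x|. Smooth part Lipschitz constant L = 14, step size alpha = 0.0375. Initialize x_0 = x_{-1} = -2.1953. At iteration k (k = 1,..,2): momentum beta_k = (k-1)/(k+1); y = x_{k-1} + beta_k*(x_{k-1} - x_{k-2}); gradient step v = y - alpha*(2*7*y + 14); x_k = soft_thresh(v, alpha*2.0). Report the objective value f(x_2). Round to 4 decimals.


FISTA on f(x) = 7*x^2 + 14*x + 2.0*|x|
L = 14, alpha = 0.0375
Iteration 1: beta = 0.0, y = -2.1953 + 0.0*(-2.1953 + 2.1953) = -2.1953
  grad(y) = -16.7342, v = y - alpha*grad = -1.5678
  prox(v) = soft_thresh(-1.5678, 0.075) = -1.4928
Iteration 2: beta = 0.3333, y = -1.4928 + 0.3333*(-1.4928 + 2.1953) = -1.2586
  grad(y) = -3.6203, v = y - alpha*grad = -1.1228
  prox(v) = soft_thresh(-1.1228, 0.075) = -1.0478
f(x_2) = 7*(-1.0478)^2 + 14*(-1.0478) + 2.0*|-1.0478| = -4.8883


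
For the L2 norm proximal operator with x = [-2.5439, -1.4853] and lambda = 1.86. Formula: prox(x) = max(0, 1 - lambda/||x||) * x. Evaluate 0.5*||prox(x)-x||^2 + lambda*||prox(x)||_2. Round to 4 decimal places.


Step 1: Compute ||x||.
||x|| = 2.9458
Step 2: Compute scaling factor.
scale = max(0, 1 - 1.86/2.9458) = 0.3686
Step 3: prox(x) = [-0.9376, -0.5475]
||prox(x)|| = 1.0858
Step 4: Proximal objective.
0.5*||prox-x||^2 = 1.7298
lambda*||prox|| = 2.0196
Total = 3.7493


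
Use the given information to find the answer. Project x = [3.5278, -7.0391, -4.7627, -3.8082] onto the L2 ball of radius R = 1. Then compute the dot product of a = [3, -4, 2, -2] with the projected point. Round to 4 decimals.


Step 1: Compute ||x|| (intermediates to 6 decimals).
||x|| = sqrt(3.5278^2 + (-7.0391)^2 + (-4.7627)^2 + (-3.8082)^2) = 9.958916
Step 2: Project.
Since ||x|| > R, scale = R/||x|| = 1/9.958916 = 0.100413, proj(x) = scale * x
proj(x) = [0.354237, -0.706817, -0.478237, -0.382393]
Step 3: Dot product.
a^T * proj(x) = 3*0.354237 - 4*(-0.706817) + 2*(-0.478237) - 2*(-0.382393) = 3.6983


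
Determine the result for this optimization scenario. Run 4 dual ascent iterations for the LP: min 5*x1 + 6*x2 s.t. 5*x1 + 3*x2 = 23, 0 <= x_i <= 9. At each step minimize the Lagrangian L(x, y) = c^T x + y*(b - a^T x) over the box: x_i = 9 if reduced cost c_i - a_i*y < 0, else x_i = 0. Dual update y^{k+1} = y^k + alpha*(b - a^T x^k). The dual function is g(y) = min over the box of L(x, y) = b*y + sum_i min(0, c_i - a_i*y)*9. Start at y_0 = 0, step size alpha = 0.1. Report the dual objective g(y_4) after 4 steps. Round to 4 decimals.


Dual ascent for LP: min 5*x1 + 6*x2, 5*x1 + 3*x2 = 23, 0 <= x_i <= 9
Step 1: y^k = 0.0, reduced costs: (5.0, 6.0)
  x^k = (0.0, 0.0), subgradient = b - a^T x = 23.0
  y^{k+1} = 0.0 + 0.1*23.0 = 2.3
Step 2: y^k = 2.3, reduced costs: (-6.5, -0.9)
  x^k = (9.0, 9.0), subgradient = b - a^T x = -49.0
  y^{k+1} = 2.3 + 0.1*-49.0 = -2.6
Step 3: y^k = -2.6, reduced costs: (18.0, 13.8)
  x^k = (0.0, 0.0), subgradient = b - a^T x = 23.0
  y^{k+1} = -2.6 + 0.1*23.0 = -0.3
Step 4: y^k = -0.3, reduced costs: (6.5, 6.9)
  x^k = (0.0, 0.0), subgradient = b - a^T x = 23.0
  y^{k+1} = -0.3 + 0.1*23.0 = 2.0
Dual objective at y_4 = 2.0: reduced costs (-5.0, 0.0), box minimizer x = (9.0, 0.0)
g(y_4) = b*y + (c1 - a1*y)*x1 + (c2 - a2*y)*x2 = 23*2.0 + (-5.0)*9.0 + 0.0*0.0 = 46.0 - 45.0 + 0.0 = 1.0


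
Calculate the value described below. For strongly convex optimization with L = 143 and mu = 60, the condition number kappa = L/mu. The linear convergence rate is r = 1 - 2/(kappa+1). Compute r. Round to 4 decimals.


Step 1: Compute the condition number.
kappa = L/mu = 143/60 = 2.3833
Step 2: Compute the convergence rate.
r = 1 - 2/(kappa + 1) = 1 - 2*mu/(L + mu) = (L - mu)/(L + mu) = 83/203 = 0.4089


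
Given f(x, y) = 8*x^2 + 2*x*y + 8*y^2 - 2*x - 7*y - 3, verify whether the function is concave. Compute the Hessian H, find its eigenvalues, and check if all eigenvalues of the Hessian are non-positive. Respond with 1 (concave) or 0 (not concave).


The Hessian of f(x,y) = 8*x^2 + 2*x*y + 8*y^2 - 2*x - 7*y - 3 is:
H = [[16, 2], [2, 16]]
Trace = 16 + 16 = 32
Determinant = 16*16 - (2)^2 = 252
Discriminant = (32)^2 - 4*252 = 16.0
Eigenvalues: lambda_1 = 14.0, lambda_2 = 18.0
The function is not concave.

0


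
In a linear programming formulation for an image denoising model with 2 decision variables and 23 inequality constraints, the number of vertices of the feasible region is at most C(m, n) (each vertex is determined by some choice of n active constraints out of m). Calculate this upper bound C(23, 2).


Each vertex corresponds to some choice of n active constraints out of m, so the number of vertices is at most C(m, n) = m! / (n!(m-n)!).
m = 23, n = 2
Numerator: 23 * 22
Denominator: 2! = 2
C(23, 2) = 253


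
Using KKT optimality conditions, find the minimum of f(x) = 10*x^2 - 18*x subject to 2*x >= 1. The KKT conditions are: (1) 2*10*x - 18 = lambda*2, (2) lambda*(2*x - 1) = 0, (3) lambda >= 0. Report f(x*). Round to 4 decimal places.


Step 1: Try lambda = 0 (constraint inactive).
Stationarity: 2*10*x - 18 = 0
x* = 18/(2*10) = 0.9
Check constraint: 2*0.9 = 1.8 >= 1 -- satisfied.
Step 2: Compute optimal value.
f(x*) = 10*0.9^2 - 18*0.9 = -8.1


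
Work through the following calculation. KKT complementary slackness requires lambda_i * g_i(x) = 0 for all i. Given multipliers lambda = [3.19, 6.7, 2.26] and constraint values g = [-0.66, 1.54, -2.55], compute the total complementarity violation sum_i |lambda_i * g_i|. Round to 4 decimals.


KKT complementary slackness check:
lambda_1 * g_1 = 3.19 * -0.66 = -2.1054
lambda_2 * g_2 = 6.7 * 1.54 = 10.318
lambda_3 * g_3 = 2.26 * -2.55 = -5.763
Total violation = 2.1054 + 10.318 + 5.763 = 18.1864


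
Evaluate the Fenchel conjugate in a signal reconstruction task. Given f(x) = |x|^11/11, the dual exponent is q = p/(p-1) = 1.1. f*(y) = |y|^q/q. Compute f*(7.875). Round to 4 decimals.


The conjugate exponent q satisfies 1/p + 1/q = 1.
p = 11, so q = 11/(11 - 1) = 1.1
|y|^q = 7.875^1.1 = 9.68
f*(7.875) = 9.68 / 1.1 = 8.8


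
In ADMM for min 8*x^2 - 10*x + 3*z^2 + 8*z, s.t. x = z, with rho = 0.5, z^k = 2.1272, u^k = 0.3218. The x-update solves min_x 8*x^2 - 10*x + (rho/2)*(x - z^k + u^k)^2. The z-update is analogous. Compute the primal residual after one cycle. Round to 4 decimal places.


ADMM iteration with rho = 0.5, z^k = 2.1272, u^k = 0.3218
Step 1: x-update.
Minimize 8*x^2 - 10*x + (0.5/2)*(x - 2.1272 + 0.3218)^2
FOC: (2*8 + 0.5)*x = 10 + 0.5*(2.1272 - 0.3218)
x^{k+1} = 0.6608
Step 2: z-update.
Minimize 3*z^2 + 8*z + (0.5/2)*(0.6608 - z + 0.3218)^2
FOC: (2*3 + 0.5)*z = -8 + 0.5*(0.6608 + 0.3218)
z^{k+1} = -1.1552
Step 3: u-update.
u^{k+1} = 0.3218 + 0.6608 + 1.1552 = 2.1378
Step 4: Primal residual = |0.6608 + 1.1552| = 1.816


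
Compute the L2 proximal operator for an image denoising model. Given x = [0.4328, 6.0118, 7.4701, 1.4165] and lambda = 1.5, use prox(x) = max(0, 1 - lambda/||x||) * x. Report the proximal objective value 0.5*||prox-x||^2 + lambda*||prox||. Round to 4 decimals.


Step 1: Compute ||x||.
||x|| = 9.7025
Step 2: Compute scaling factor.
scale = max(0, 1 - 1.5/9.7025) = 0.8454
Step 3: prox(x) = [0.3659, 5.0824, 6.3152, 1.1975]
||prox(x)|| = 8.2025
Step 4: Proximal objective.
0.5*||prox-x||^2 = 1.125
lambda*||prox|| = 12.3038
Total = 13.4287


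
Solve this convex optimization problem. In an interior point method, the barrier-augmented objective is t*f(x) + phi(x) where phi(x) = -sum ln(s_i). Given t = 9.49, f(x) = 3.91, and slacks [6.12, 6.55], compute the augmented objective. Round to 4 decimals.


Step 1: Compute log-barrier.
ln values: [1.8116, 1.8795]
phi = -(1.8116 + 1.8795) = -3.691
Step 2: Compute augmented objective.
t*f(x) = 9.49*3.91 = 37.1059
Total = 37.1059 - 3.691 = 33.4149


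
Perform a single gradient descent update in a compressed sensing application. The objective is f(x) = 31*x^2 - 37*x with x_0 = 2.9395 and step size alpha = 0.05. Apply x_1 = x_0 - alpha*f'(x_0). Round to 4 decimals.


We compute the gradient at x_0 and apply the update.
f'(x) = 62*x - 37
f'(2.9395) = 62*2.9395 - 37 = 145.249
x_1 = 2.9395 - 0.05*145.249 = -4.323


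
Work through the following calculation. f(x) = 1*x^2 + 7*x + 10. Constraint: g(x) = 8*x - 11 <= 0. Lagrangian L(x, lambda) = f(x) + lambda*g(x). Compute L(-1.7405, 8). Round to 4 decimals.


Step 1: Evaluate f(x).
f(-1.7405) = 1*(-1.7405)^2 + 7*(-1.7405) + 10 = 0.8458
Step 2: Evaluate g(x).
g(-1.7405) = 8*-1.7405 - 11 = -24.924
Step 3: Compute Lagrangian.
L = 0.8458 + 8*-24.924 = -198.5462


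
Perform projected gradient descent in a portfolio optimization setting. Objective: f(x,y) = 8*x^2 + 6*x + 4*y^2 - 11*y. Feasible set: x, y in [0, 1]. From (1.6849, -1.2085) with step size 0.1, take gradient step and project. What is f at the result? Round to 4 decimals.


Step 1: Compute gradient at (1.6849, -1.2085).
grad_x = 2*8*1.6849 + 6 = 32.9584
grad_y = 2*4*-1.2085 - 11 = -20.668
Step 2: Gradient step.
x_raw = 1.6849 - 0.1*32.9584 = -1.6109
y_raw = -1.2085 - 0.1*-20.668 = 0.8583
Step 3: Project onto [0, 1].
x_proj = clip(-1.6109) = 0.0
y_proj = clip(0.8583) = 0.8583
Step 4: Evaluate f.
f(0.0, 0.8583) = -6.4946


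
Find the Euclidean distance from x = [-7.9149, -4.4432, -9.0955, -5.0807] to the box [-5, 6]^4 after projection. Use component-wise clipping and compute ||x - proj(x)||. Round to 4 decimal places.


Project each component onto [-5, 6].
clip(-7.9149) = -5.0, clip(-4.4432) = -4.4432, clip(-9.0955) = -5.0, clip(-5.0807) = -5.0
Projection = [-5.0, -4.4432, -5.0, -5.0]
Squared diffs: [8.4966, 0.0, 16.7731, 0.0065]
Distance = sqrt(25.2762) = 5.0276


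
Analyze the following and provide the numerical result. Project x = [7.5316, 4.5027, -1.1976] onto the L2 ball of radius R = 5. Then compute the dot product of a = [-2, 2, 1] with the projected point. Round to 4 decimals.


Step 1: Compute ||x|| (intermediates to 6 decimals).
||x|| = sqrt(7.5316^2 + 4.5027^2 + (-1.1976)^2) = 8.856272
Step 2: Project.
Since ||x|| > R, scale = R/||x|| = 5/8.856272 = 0.564572, proj(x) = scale * x
proj(x) = [4.25213, 2.542098, -0.676131]
Step 3: Dot product.
a^T * proj(x) = -2*4.25213 + 2*2.542098 + 1*(-0.676131) = -4.0962
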